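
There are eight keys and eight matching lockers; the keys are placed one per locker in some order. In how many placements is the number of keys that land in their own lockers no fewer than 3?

Sum C(8,i)·!(8-i) for i = 3..8:
  i=3: C(8,3)·!5 = 56·44 = 2464
  i=4: C(8,4)·!4 = 70·9 = 630
  i=5: C(8,5)·!3 = 56·2 = 112
  i=6: C(8,6)·!2 = 28·1 = 28
  i=7: C(8,7)·!1 = 8·0 = 0
  i=8: C(8,8)·!0 = 1·1 = 1
Total = 3235.

3235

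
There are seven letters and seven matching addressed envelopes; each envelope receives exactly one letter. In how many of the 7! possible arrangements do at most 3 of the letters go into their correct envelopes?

4948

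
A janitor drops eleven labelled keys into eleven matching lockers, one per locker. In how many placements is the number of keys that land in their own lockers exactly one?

Choose which one of the 11 is fixed: C(11,1) = 11.
The remaining 10 must be deranged: !10 = 1334961.
Total: 11 × 1334961 = 14684571.

14684571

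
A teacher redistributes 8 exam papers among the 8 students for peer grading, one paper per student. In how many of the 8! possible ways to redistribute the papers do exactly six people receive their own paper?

28

Pick the 6 fixed positions: C(8,6) = 28 ways.
The other 2 form a derangement: !2 = 1.
Total: 28 × 1 = 28.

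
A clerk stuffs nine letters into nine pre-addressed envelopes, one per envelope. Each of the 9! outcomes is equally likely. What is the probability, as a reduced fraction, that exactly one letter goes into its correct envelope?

2119/5760

Favorable outcomes: C(9,1)·!8 = 9·14833 = 133497.
Total outcomes: 9! = 362880.
Probability = 133497/362880 = 2119/5760.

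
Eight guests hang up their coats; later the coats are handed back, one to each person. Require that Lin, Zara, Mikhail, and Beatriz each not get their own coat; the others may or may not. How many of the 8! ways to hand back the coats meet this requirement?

Inclusion-exclusion on the 4 forbidden self-matches:
Σ_{j=0}^{4} (-1)^j C(4,j)(8-j)!
= C(4,0)·8! - C(4,1)·7! + C(4,2)·6! - C(4,3)·5! + C(4,4)·4!
= 40320 - 20160 + 4320 - 480 + 24
= 24024

24024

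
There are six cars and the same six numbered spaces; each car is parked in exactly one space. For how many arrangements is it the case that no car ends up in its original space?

Use !n = (n-1)(!(n-1) + !(n-2)).
!6 = 5·(44 + 9) = 5·53 = 265

265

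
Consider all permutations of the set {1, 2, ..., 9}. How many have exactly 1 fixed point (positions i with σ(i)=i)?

133497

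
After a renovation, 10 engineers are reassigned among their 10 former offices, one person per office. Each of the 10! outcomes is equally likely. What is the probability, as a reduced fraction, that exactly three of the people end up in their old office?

103/1680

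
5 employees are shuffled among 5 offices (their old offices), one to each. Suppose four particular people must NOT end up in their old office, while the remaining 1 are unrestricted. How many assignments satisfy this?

Let A_j be the event that the j-th constrained one is fixed. By inclusion-exclusion over the 4 events:
Σ_{j=0}^{4} (-1)^j C(4,j)(5-j)!
= C(4,0)·5! - C(4,1)·4! + C(4,2)·3! - C(4,3)·2! + C(4,4)·1!
= 120 - 96 + 36 - 8 + 1
= 53

53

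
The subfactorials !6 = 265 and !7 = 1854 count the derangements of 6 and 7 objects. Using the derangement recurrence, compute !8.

14833

!8 = (8-1)·(!7 + !6) = 7·(1854 + 265) = 7·2119 = 14833.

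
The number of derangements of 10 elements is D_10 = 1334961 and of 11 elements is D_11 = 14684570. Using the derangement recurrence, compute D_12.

176214841

D_12 = (12-1)·(D_11 + D_10) = 11·(14684570 + 1334961) = 11·16019531 = 176214841.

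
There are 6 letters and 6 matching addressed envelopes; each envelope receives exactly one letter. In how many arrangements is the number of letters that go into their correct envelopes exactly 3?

Choose which 3 of the 6 are fixed: C(6,3) = 20.
The remaining 3 must be deranged: !3 = 2.
Total: 20 × 2 = 40.

40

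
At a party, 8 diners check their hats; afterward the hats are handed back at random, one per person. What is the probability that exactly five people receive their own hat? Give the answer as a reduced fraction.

1/360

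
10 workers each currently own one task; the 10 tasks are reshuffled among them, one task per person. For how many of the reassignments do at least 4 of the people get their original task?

# with exactly i fixed is C(10,i)·!(10-i); sum over i=4..10:
  i=4: C(10,4)·!6 = 210·265 = 55650
  i=5: C(10,5)·!5 = 252·44 = 11088
  i=6: C(10,6)·!4 = 210·9 = 1890
  i=7: C(10,7)·!3 = 120·2 = 240
  i=8: C(10,8)·!2 = 45·1 = 45
  i=9: C(10,9)·!1 = 10·0 = 0
  i=10: C(10,10)·!0 = 1·1 = 1
Total = 68914.

68914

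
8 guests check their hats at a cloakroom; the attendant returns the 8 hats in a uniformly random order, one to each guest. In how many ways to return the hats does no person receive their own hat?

14833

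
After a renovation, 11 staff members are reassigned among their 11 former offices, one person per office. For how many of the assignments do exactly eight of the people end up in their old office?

330

Pick the 8 fixed positions: C(11,8) = 165 ways.
The remaining 3 must be deranged: !3 = 2.
Total: 165 × 2 = 330.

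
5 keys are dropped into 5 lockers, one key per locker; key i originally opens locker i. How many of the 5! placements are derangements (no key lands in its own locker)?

44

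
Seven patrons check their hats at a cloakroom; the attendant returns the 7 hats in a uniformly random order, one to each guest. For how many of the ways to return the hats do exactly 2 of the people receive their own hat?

Choose which 2 of the 7 are fixed: C(7,2) = 21.
The remaining 5 must be deranged: !5 = 44.
Total: 21 × 44 = 924.

924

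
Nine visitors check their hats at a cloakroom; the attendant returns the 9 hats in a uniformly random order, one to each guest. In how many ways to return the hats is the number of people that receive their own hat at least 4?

6883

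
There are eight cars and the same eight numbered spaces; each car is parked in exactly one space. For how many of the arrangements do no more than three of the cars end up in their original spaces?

Sum C(8,i)·!(8-i) for i = 0..3:
  i=0: C(8,0)·!8 = 1·14833 = 14833
  i=1: C(8,1)·!7 = 8·1854 = 14832
  i=2: C(8,2)·!6 = 28·265 = 7420
  i=3: C(8,3)·!5 = 56·44 = 2464
Total = 39549.

39549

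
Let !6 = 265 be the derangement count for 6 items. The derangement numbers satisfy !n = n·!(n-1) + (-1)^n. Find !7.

1854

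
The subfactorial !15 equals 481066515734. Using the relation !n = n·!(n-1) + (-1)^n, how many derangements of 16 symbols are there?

7697064251745

!16 = 16·481066515734 + 1 = 7697064251745.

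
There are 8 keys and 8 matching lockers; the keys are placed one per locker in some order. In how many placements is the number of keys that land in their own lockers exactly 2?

7420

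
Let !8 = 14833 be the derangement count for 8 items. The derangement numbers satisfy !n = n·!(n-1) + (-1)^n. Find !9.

133496

!9 = 9·14833 - 1 = 133496.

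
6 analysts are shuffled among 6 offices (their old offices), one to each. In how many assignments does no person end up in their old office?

Use !n = n·!(n-1) + (-1)^n.
!6 = 6·44 + 1 = 265

265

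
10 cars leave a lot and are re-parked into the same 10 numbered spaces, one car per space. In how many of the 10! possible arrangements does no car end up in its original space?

1334961

!10 is the nearest integer to 10!/e.
10! = 3628800, and 3628800/e ≈ 1334960.92, so !10 = 1334961.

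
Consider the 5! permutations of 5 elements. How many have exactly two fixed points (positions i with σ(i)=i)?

Pick the 2 fixed positions: C(5,2) = 10 ways.
The other 3 form a derangement: !3 = 2.
Total: 10 × 2 = 20.

20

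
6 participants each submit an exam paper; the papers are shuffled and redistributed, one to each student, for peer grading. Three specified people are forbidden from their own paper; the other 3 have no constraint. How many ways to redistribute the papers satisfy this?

426

Let A_j be the event that the j-th constrained one is fixed. By inclusion-exclusion over the 3 events:
Σ_{j=0}^{3} (-1)^j C(3,j)(6-j)!
= C(3,0)·6! - C(3,1)·5! + C(3,2)·4! - C(3,3)·3!
= 720 - 360 + 72 - 6
= 426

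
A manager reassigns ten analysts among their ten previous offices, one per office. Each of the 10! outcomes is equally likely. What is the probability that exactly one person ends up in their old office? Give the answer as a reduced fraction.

16687/45360

Favorable outcomes: C(10,1)·!9 = 10·133496 = 1334960.
Total outcomes: 10! = 3628800.
Probability = 1334960/3628800 = 16687/45360.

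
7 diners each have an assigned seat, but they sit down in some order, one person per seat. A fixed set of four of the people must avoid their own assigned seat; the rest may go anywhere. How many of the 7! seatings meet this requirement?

2790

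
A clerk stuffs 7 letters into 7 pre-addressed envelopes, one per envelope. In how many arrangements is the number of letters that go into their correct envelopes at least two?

Sum C(7,i)·!(7-i) for i = 2..7:
  i=2: C(7,2)·!5 = 21·44 = 924
  i=3: C(7,3)·!4 = 35·9 = 315
  i=4: C(7,4)·!3 = 35·2 = 70
  i=5: C(7,5)·!2 = 21·1 = 21
  i=6: C(7,6)·!1 = 7·0 = 0
  i=7: C(7,7)·!0 = 1·1 = 1
Total = 1331.

1331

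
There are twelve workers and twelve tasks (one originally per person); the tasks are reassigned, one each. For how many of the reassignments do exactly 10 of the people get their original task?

Choose which 10 of the 12 are fixed: C(12,10) = 66.
The remaining 2 must be deranged: !2 = 1.
Total: 66 × 1 = 66.

66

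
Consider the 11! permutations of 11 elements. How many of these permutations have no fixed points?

!11 = 11! · Σ_{k=0}^{11} (-1)^k/k!
= 11! - 11!/1! + 11!/2! - 11!/3! + 11!/4! - 11!/5! + 11!/6! - 11!/7! + 11!/8! - 11!/9! + 11!/10! - 11!/11!
= 39916800 - 39916800 + 19958400 - 6652800 + 1663200 - 332640 + 55440 - 7920 + 990 - 110 + 11 - 1
= 14684570

14684570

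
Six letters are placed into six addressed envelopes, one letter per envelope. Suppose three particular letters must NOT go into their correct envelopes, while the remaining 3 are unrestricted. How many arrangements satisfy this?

426

Inclusion-exclusion on the 3 forbidden self-matches:
Σ_{j=0}^{3} (-1)^j C(3,j)(6-j)!
= C(3,0)·6! - C(3,1)·5! + C(3,2)·4! - C(3,3)·3!
= 720 - 360 + 72 - 6
= 426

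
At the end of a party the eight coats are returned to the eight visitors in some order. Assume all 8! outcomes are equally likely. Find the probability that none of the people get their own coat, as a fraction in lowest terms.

2119/5760

Favorable outcomes: !8 = 14833.
Total outcomes: 8! = 40320.
Probability = 14833/40320 = 2119/5760.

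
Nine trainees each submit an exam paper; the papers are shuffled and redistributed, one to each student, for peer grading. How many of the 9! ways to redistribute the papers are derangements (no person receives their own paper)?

133496

By inclusion-exclusion, !9 = Σ (-1)^k · 9!/k! for k=0..9
= 9! - 9!/1! + 9!/2! - 9!/3! + 9!/4! - 9!/5! + 9!/6! - 9!/7! + 9!/8! - 9!/9!
= 362880 - 362880 + 181440 - 60480 + 15120 - 3024 + 504 - 72 + 9 - 1
= 133496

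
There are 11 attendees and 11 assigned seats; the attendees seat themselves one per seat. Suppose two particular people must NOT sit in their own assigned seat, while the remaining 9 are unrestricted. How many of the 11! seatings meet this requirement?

Inclusion-exclusion on the 2 forbidden self-matches:
Σ_{j=0}^{2} (-1)^j C(2,j)(11-j)!
= C(2,0)·11! - C(2,1)·10! + C(2,2)·9!
= 39916800 - 7257600 + 362880
= 33022080

33022080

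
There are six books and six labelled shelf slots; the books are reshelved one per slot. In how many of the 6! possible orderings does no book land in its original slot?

Use !n = (n-1)(!(n-1) + !(n-2)).
!6 = 5·(44 + 9) = 5·53 = 265

265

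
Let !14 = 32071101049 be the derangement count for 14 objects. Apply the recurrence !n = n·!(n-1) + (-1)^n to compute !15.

481066515734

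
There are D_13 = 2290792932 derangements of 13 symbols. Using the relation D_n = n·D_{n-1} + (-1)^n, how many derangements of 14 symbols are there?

32071101049

D_14 = 14·2290792932 + 1 = 32071101049.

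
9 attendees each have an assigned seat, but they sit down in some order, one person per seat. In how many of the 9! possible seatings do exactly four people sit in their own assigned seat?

Pick the 4 fixed positions: C(9,4) = 126 ways.
The remaining 5 must be deranged: !5 = 44.
Total: 126 × 44 = 5544.

5544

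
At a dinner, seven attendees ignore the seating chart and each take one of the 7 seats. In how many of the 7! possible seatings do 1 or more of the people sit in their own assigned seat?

# with exactly i fixed is C(7,i)·!(7-i); sum over i=1..7:
  i=1: C(7,1)·!6 = 7·265 = 1855
  i=2: C(7,2)·!5 = 21·44 = 924
  i=3: C(7,3)·!4 = 35·9 = 315
  i=4: C(7,4)·!3 = 35·2 = 70
  i=5: C(7,5)·!2 = 21·1 = 21
  i=6: C(7,6)·!1 = 7·0 = 0
  i=7: C(7,7)·!0 = 1·1 = 1
Total = 3186.

3186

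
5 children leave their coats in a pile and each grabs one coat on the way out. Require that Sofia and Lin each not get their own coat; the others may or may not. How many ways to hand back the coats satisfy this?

78

Inclusion-exclusion on the 2 forbidden self-matches:
Σ_{j=0}^{2} (-1)^j C(2,j)(5-j)!
= C(2,0)·5! - C(2,1)·4! + C(2,2)·3!
= 120 - 48 + 6
= 78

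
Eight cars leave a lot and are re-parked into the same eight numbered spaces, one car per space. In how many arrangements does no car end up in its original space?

Use !n = n·!(n-1) + (-1)^n.
!8 = 8·1854 + 1 = 14833

14833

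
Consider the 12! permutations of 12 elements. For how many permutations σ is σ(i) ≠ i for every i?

Recurrence: !12 = 12·!11 + (-1)^12.
!12 = 12·14684570 + 1 = 176214841

176214841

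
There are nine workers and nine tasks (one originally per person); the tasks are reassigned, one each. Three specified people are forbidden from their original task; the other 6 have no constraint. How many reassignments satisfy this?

256320

Let A_j be the event that the j-th constrained one is fixed. By inclusion-exclusion over the 3 events:
Σ_{j=0}^{3} (-1)^j C(3,j)(9-j)!
= C(3,0)·9! - C(3,1)·8! + C(3,2)·7! - C(3,3)·6!
= 362880 - 120960 + 15120 - 720
= 256320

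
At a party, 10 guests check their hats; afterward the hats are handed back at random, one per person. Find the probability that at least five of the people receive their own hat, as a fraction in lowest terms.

Favorable outcomes: Σ_{i≥5} C(10,i)·!(10-i) = 252·44 + 210·9 + 120·2 + 45·1 + 10·0 + 1·1 = 13264.
Total outcomes: 10! = 3628800.
Probability = 13264/3628800 = 829/226800.

829/226800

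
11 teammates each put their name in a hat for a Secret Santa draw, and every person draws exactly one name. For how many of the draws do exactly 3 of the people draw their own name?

Pick the 3 fixed positions: C(11,3) = 165 ways.
The other 8 form a derangement: !8 = 14833.
Total: 165 × 14833 = 2447445.

2447445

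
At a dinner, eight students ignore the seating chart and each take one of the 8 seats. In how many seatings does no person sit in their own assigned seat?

The subfactorial !8 = [8!/e] (nearest integer).
8! = 40320, and 40320/e ≈ 14832.90, so !8 = 14833.

14833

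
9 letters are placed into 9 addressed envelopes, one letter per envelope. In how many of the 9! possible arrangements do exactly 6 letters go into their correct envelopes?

168

Choose which 6 of the 9 are fixed: C(9,6) = 84.
The remaining 3 must be deranged: !3 = 2.
Total: 84 × 2 = 168.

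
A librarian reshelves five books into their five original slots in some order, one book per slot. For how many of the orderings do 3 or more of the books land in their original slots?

11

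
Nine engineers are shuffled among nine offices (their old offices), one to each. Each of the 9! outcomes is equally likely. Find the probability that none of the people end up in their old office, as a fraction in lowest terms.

16687/45360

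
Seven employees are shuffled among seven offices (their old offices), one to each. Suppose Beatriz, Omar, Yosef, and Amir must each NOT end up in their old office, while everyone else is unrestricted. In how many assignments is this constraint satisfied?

2790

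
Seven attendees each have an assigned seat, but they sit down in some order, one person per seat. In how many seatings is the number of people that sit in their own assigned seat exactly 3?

315

Choose which 3 of the 7 are fixed: C(7,3) = 35.
The remaining 4 must be deranged: !4 = 9.
Total: 35 × 9 = 315.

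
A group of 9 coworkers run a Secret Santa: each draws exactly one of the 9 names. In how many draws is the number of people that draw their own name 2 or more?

95887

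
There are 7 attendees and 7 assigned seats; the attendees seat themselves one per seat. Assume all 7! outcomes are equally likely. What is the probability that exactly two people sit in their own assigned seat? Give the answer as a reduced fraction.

11/60

Favorable outcomes: C(7,2)·!5 = 21·44 = 924.
Total outcomes: 7! = 5040.
Probability = 924/5040 = 11/60.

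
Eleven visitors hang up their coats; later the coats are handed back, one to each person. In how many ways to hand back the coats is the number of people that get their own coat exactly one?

Choose which one of the 11 is fixed: C(11,1) = 11.
The other 10 form a derangement: !10 = 1334961.
Total: 11 × 1334961 = 14684571.

14684571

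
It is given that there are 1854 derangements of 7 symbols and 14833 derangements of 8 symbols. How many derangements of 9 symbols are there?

!9 = (9-1)·(!8 + !7) = 8·(14833 + 1854) = 8·16687 = 133496.

133496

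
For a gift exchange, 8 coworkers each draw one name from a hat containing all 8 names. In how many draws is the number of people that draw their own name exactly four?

630

Pick the 4 fixed positions: C(8,4) = 70 ways.
The other 4 form a derangement: !4 = 9.
Total: 70 × 9 = 630.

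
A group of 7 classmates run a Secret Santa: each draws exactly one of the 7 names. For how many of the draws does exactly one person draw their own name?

1855

Choose which one of the 7 is fixed: C(7,1) = 7.
The remaining 6 must be deranged: !6 = 265.
Total: 7 × 265 = 1855.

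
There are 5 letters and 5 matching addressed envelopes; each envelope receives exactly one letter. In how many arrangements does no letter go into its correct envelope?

44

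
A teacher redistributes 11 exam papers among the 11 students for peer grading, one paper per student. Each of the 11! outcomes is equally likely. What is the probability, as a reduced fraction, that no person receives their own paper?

1468457/3991680

Favorable outcomes: !11 = 14684570.
Total outcomes: 11! = 39916800.
Probability = 14684570/39916800 = 1468457/3991680.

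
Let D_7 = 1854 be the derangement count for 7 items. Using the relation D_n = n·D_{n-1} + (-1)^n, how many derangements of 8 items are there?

14833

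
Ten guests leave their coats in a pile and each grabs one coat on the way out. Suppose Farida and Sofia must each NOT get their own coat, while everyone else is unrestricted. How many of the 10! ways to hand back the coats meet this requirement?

2943360

Inclusion-exclusion on the 2 forbidden self-matches:
Σ_{j=0}^{2} (-1)^j C(2,j)(10-j)!
= C(2,0)·10! - C(2,1)·9! + C(2,2)·8!
= 3628800 - 725760 + 40320
= 2943360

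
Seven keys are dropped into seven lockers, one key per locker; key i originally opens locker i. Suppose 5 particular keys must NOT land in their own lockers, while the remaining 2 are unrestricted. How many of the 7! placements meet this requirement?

Let A_j be the event that the j-th constrained one is fixed. By inclusion-exclusion over the 5 events:
Σ_{j=0}^{5} (-1)^j C(5,j)(7-j)!
= C(5,0)·7! - C(5,1)·6! + C(5,2)·5! - C(5,3)·4! + C(5,4)·3! - C(5,5)·2!
= 5040 - 3600 + 1200 - 240 + 30 - 2
= 2428

2428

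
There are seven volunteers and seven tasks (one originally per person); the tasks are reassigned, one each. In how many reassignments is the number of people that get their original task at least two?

1331

Sum C(7,i)·!(7-i) for i = 2..7:
  i=2: C(7,2)·!5 = 21·44 = 924
  i=3: C(7,3)·!4 = 35·9 = 315
  i=4: C(7,4)·!3 = 35·2 = 70
  i=5: C(7,5)·!2 = 21·1 = 21
  i=6: C(7,6)·!1 = 7·0 = 0
  i=7: C(7,7)·!0 = 1·1 = 1
Total = 1331.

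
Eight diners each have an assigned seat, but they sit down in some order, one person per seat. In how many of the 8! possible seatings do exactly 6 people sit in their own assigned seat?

Pick the 6 fixed positions: C(8,6) = 28 ways.
The other 2 form a derangement: !2 = 1.
Total: 28 × 1 = 28.

28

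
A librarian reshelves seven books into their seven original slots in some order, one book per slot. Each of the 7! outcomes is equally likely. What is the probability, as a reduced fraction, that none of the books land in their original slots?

Favorable outcomes: !7 = 1854.
Total outcomes: 7! = 5040.
Probability = 1854/5040 = 103/280.

103/280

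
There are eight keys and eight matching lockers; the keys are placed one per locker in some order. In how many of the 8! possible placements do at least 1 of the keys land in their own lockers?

25487

Sum C(8,i)·!(8-i) for i = 1..8:
  i=1: C(8,1)·!7 = 8·1854 = 14832
  i=2: C(8,2)·!6 = 28·265 = 7420
  i=3: C(8,3)·!5 = 56·44 = 2464
  i=4: C(8,4)·!4 = 70·9 = 630
  i=5: C(8,5)·!3 = 56·2 = 112
  i=6: C(8,6)·!2 = 28·1 = 28
  i=7: C(8,7)·!1 = 8·0 = 0
  i=8: C(8,8)·!0 = 1·1 = 1
Total = 25487.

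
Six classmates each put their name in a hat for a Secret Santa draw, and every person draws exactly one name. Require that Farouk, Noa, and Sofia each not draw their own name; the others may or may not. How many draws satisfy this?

Let A_j be the event that the j-th constrained one is fixed. By inclusion-exclusion over the 3 events:
Σ_{j=0}^{3} (-1)^j C(3,j)(6-j)!
= C(3,0)·6! - C(3,1)·5! + C(3,2)·4! - C(3,3)·3!
= 720 - 360 + 72 - 6
= 426

426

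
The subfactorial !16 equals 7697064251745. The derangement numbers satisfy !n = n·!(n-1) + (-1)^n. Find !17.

!17 = 17·7697064251745 - 1 = 130850092279664.

130850092279664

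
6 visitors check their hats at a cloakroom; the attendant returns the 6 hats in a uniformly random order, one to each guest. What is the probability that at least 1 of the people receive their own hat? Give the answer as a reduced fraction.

Favorable outcomes: Σ_{i≥1} C(6,i)·!(6-i) = 6·44 + 15·9 + 20·2 + 15·1 + 6·0 + 1·1 = 455.
Total outcomes: 6! = 720.
Probability = 455/720 = 91/144.

91/144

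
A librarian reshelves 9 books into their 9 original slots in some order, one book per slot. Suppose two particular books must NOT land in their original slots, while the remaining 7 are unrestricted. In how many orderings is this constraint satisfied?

287280

Let A_j be the event that the j-th constrained one is fixed. By inclusion-exclusion over the 2 events:
Σ_{j=0}^{2} (-1)^j C(2,j)(9-j)!
= C(2,0)·9! - C(2,1)·8! + C(2,2)·7!
= 362880 - 80640 + 5040
= 287280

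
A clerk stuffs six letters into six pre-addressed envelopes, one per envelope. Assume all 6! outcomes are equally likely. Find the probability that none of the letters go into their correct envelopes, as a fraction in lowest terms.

53/144

Favorable outcomes: !6 = 265.
Total outcomes: 6! = 720.
Probability = 265/720 = 53/144.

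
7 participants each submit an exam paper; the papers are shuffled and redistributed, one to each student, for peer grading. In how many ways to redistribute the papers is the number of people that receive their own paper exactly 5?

21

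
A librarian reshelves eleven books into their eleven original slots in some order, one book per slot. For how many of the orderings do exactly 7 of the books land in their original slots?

Choose which 7 of the 11 are fixed: C(11,7) = 330.
The other 4 form a derangement: !4 = 9.
Total: 330 × 9 = 2970.

2970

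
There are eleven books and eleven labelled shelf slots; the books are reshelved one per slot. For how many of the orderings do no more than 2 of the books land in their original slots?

36711421

# with exactly i fixed is C(11,i)·!(11-i); sum over i=0..2:
  i=0: C(11,0)·!11 = 1·14684570 = 14684570
  i=1: C(11,1)·!10 = 11·1334961 = 14684571
  i=2: C(11,2)·!9 = 55·133496 = 7342280
Total = 36711421.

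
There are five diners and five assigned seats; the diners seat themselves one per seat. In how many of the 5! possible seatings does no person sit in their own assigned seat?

Use !n = (n-1)(!(n-1) + !(n-2)).
!5 = 4·(9 + 2) = 4·11 = 44

44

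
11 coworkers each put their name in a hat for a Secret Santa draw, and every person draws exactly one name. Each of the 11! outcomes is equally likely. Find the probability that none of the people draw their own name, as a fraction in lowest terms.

1468457/3991680

Favorable outcomes: !11 = 14684570.
Total outcomes: 11! = 39916800.
Probability = 14684570/39916800 = 1468457/3991680.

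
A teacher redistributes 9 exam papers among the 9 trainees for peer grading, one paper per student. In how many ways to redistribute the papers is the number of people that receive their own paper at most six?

362843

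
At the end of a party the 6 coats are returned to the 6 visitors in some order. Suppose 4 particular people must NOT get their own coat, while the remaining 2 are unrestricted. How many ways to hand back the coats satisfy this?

362

Let A_j be the event that the j-th constrained one is fixed. By inclusion-exclusion over the 4 events:
Σ_{j=0}^{4} (-1)^j C(4,j)(6-j)!
= C(4,0)·6! - C(4,1)·5! + C(4,2)·4! - C(4,3)·3! + C(4,4)·2!
= 720 - 480 + 144 - 24 + 2
= 362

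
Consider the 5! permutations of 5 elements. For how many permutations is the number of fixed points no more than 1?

89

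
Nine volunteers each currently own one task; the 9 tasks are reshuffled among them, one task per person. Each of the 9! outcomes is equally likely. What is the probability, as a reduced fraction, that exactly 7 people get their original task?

Favorable outcomes: C(9,7)·!2 = 36·1 = 36.
Total outcomes: 9! = 362880.
Probability = 36/362880 = 1/10080.

1/10080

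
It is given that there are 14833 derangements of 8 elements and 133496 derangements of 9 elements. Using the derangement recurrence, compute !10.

1334961

!10 = (10-1)·(!9 + !8) = 9·(133496 + 14833) = 9·148329 = 1334961.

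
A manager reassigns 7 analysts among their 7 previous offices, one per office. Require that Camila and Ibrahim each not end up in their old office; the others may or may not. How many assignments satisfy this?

3720

Let A_j be the event that the j-th constrained one is fixed. By inclusion-exclusion over the 2 events:
Σ_{j=0}^{2} (-1)^j C(2,j)(7-j)!
= C(2,0)·7! - C(2,1)·6! + C(2,2)·5!
= 5040 - 1440 + 120
= 3720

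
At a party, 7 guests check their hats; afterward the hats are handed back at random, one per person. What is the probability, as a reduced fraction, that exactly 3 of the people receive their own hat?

1/16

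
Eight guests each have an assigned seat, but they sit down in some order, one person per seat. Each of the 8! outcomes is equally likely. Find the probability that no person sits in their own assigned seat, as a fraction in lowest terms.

2119/5760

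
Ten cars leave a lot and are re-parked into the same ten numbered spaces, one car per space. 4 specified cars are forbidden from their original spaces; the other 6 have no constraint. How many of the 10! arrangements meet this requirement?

2399760

Inclusion-exclusion on the 4 forbidden self-matches:
Σ_{j=0}^{4} (-1)^j C(4,j)(10-j)!
= C(4,0)·10! - C(4,1)·9! + C(4,2)·8! - C(4,3)·7! + C(4,4)·6!
= 3628800 - 1451520 + 241920 - 20160 + 720
= 2399760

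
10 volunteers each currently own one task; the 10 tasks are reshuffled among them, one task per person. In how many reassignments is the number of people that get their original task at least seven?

286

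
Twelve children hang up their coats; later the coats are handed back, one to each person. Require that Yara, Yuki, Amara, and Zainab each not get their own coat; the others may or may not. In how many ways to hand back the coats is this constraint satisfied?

339696000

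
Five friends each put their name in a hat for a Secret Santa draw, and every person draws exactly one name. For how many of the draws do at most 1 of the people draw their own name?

89

Sum C(5,i)·!(5-i) for i = 0..1:
  i=0: C(5,0)·!5 = 1·44 = 44
  i=1: C(5,1)·!4 = 5·9 = 45
Total = 89.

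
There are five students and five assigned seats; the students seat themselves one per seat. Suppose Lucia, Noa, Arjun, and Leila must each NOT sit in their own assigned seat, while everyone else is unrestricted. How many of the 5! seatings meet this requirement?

53

Let A_j be the event that the j-th constrained one is fixed. By inclusion-exclusion over the 4 events:
Σ_{j=0}^{4} (-1)^j C(4,j)(5-j)!
= C(4,0)·5! - C(4,1)·4! + C(4,2)·3! - C(4,3)·2! + C(4,4)·1!
= 120 - 96 + 36 - 8 + 1
= 53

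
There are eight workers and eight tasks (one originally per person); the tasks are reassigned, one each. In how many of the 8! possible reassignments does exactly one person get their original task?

14832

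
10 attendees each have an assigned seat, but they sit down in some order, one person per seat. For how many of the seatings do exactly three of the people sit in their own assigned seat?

Choose which 3 of the 10 are fixed: C(10,3) = 120.
The remaining 7 must be deranged: !7 = 1854.
Total: 120 × 1854 = 222480.

222480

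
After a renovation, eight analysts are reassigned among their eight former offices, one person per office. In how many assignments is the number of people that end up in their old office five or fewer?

40291

# with exactly i fixed is C(8,i)·!(8-i); sum over i=0..5:
  i=0: C(8,0)·!8 = 1·14833 = 14833
  i=1: C(8,1)·!7 = 8·1854 = 14832
  i=2: C(8,2)·!6 = 28·265 = 7420
  i=3: C(8,3)·!5 = 56·44 = 2464
  i=4: C(8,4)·!4 = 70·9 = 630
  i=5: C(8,5)·!3 = 56·2 = 112
Total = 40291.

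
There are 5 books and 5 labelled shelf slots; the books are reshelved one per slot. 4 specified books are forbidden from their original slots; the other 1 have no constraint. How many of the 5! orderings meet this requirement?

53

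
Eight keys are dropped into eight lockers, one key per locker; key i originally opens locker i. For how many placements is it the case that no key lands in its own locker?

14833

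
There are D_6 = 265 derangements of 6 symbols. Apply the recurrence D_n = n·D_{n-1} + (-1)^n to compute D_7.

1854

D_7 = 7·265 - 1 = 1854.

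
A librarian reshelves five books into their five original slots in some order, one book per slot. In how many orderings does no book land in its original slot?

By inclusion-exclusion, !5 = Σ (-1)^k · 5!/k! for k=0..5
= 5! - 5!/1! + 5!/2! - 5!/3! + 5!/4! - 5!/5!
= 120 - 120 + 60 - 20 + 5 - 1
= 44

44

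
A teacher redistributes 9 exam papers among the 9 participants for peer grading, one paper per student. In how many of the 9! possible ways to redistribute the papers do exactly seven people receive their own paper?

Pick the 7 fixed positions: C(9,7) = 36 ways.
The other 2 form a derangement: !2 = 1.
Total: 36 × 1 = 36.

36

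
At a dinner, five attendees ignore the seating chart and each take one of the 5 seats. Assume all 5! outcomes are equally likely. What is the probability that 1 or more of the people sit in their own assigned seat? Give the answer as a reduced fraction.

19/30

Favorable outcomes: Σ_{i≥1} C(5,i)·!(5-i) = 5·9 + 10·2 + 10·1 + 5·0 + 1·1 = 76.
Total outcomes: 5! = 120.
Probability = 76/120 = 19/30.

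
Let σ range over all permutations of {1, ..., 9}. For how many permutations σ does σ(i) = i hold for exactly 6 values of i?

Choose which 6 of the 9 are fixed: C(9,6) = 84.
The other 3 form a derangement: !3 = 2.
Total: 84 × 2 = 168.

168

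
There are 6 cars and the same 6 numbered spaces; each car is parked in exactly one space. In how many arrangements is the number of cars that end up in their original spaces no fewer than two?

191

# with exactly i fixed is C(6,i)·!(6-i); sum over i=2..6:
  i=2: C(6,2)·!4 = 15·9 = 135
  i=3: C(6,3)·!3 = 20·2 = 40
  i=4: C(6,4)·!2 = 15·1 = 15
  i=5: C(6,5)·!1 = 6·0 = 0
  i=6: C(6,6)·!0 = 1·1 = 1
Total = 191.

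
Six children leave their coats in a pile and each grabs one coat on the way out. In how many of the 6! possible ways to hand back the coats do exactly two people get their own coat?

135

Choose which 2 of the 6 are fixed: C(6,2) = 15.
The remaining 4 must be deranged: !4 = 9.
Total: 15 × 9 = 135.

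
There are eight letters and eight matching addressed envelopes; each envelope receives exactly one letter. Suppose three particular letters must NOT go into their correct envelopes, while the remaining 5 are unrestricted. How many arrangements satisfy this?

27240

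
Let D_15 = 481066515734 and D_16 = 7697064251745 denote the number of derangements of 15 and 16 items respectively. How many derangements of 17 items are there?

130850092279664

D_17 = (17-1)·(D_16 + D_15) = 16·(7697064251745 + 481066515734) = 16·8178130767479 = 130850092279664.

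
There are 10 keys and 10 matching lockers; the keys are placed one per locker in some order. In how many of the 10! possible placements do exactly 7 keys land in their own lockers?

240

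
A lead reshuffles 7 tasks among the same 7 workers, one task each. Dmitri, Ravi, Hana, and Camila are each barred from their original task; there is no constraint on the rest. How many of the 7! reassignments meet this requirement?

2790

Let A_j be the event that the j-th constrained one is fixed. By inclusion-exclusion over the 4 events:
Σ_{j=0}^{4} (-1)^j C(4,j)(7-j)!
= C(4,0)·7! - C(4,1)·6! + C(4,2)·5! - C(4,3)·4! + C(4,4)·3!
= 5040 - 2880 + 720 - 96 + 6
= 2790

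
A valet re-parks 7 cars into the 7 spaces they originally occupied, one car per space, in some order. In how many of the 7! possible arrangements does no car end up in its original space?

1854

!7 = 7! · Σ_{k=0}^{7} (-1)^k/k!
= 7! - 7!/1! + 7!/2! - 7!/3! + 7!/4! - 7!/5! + 7!/6! - 7!/7!
= 5040 - 5040 + 2520 - 840 + 210 - 42 + 7 - 1
= 1854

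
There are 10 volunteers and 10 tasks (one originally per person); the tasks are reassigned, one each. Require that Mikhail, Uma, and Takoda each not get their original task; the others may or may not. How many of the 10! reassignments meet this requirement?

2656080

Inclusion-exclusion on the 3 forbidden self-matches:
Σ_{j=0}^{3} (-1)^j C(3,j)(10-j)!
= C(3,0)·10! - C(3,1)·9! + C(3,2)·8! - C(3,3)·7!
= 3628800 - 1088640 + 120960 - 5040
= 2656080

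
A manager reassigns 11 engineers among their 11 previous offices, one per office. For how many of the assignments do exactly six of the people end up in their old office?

Pick the 6 fixed positions: C(11,6) = 462 ways.
The remaining 5 must be deranged: !5 = 44.
Total: 462 × 44 = 20328.

20328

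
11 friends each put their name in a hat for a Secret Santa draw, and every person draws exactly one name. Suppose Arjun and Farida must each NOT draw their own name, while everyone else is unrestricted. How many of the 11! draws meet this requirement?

33022080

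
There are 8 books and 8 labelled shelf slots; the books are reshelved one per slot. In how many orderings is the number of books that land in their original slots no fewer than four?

# with exactly i fixed is C(8,i)·!(8-i); sum over i=4..8:
  i=4: C(8,4)·!4 = 70·9 = 630
  i=5: C(8,5)·!3 = 56·2 = 112
  i=6: C(8,6)·!2 = 28·1 = 28
  i=7: C(8,7)·!1 = 8·0 = 0
  i=8: C(8,8)·!0 = 1·1 = 1
Total = 771.

771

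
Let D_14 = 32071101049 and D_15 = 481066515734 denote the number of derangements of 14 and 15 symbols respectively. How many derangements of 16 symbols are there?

7697064251745

D_16 = (16-1)·(D_15 + D_14) = 15·(481066515734 + 32071101049) = 15·513137616783 = 7697064251745.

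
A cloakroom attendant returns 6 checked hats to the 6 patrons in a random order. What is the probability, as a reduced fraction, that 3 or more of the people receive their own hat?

Favorable outcomes: Σ_{i≥3} C(6,i)·!(6-i) = 20·2 + 15·1 + 6·0 + 1·1 = 56.
Total outcomes: 6! = 720.
Probability = 56/720 = 7/90.

7/90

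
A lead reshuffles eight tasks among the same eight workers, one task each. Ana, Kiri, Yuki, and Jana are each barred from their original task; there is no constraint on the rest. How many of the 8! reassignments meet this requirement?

24024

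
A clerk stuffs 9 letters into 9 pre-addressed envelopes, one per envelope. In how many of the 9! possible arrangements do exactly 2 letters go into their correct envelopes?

Pick the 2 fixed positions: C(9,2) = 36 ways.
The other 7 form a derangement: !7 = 1854.
Total: 36 × 1854 = 66744.

66744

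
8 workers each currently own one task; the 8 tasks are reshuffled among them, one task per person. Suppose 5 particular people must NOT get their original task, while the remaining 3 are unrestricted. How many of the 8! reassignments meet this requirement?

Inclusion-exclusion on the 5 forbidden self-matches:
Σ_{j=0}^{5} (-1)^j C(5,j)(8-j)!
= C(5,0)·8! - C(5,1)·7! + C(5,2)·6! - C(5,3)·5! + C(5,4)·4! - C(5,5)·3!
= 40320 - 25200 + 7200 - 1200 + 120 - 6
= 21234

21234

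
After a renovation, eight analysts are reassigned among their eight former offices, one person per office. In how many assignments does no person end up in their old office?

14833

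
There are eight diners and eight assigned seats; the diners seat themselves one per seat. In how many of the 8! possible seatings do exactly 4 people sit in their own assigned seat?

Pick the 4 fixed positions: C(8,4) = 70 ways.
The other 4 form a derangement: !4 = 9.
Total: 70 × 9 = 630.

630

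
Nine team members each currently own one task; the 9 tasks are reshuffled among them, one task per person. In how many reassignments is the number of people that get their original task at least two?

Sum C(9,i)·!(9-i) for i = 2..9:
  i=2: C(9,2)·!7 = 36·1854 = 66744
  i=3: C(9,3)·!6 = 84·265 = 22260
  i=4: C(9,4)·!5 = 126·44 = 5544
  i=5: C(9,5)·!4 = 126·9 = 1134
  i=6: C(9,6)·!3 = 84·2 = 168
  i=7: C(9,7)·!2 = 36·1 = 36
  i=8: C(9,8)·!1 = 9·0 = 0
  i=9: C(9,9)·!0 = 1·1 = 1
Total = 95887.

95887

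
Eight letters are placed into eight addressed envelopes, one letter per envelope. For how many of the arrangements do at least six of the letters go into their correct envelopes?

# with exactly i fixed is C(8,i)·!(8-i); sum over i=6..8:
  i=6: C(8,6)·!2 = 28·1 = 28
  i=7: C(8,7)·!1 = 8·0 = 0
  i=8: C(8,8)·!0 = 1·1 = 1
Total = 29.

29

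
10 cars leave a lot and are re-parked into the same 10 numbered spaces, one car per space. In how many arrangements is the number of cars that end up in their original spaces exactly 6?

1890

Choose which 6 of the 10 are fixed: C(10,6) = 210.
The remaining 4 must be deranged: !4 = 9.
Total: 210 × 9 = 1890.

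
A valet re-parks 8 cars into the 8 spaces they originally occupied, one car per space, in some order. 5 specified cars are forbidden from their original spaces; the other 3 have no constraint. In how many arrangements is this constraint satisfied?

Inclusion-exclusion on the 5 forbidden self-matches:
Σ_{j=0}^{5} (-1)^j C(5,j)(8-j)!
= C(5,0)·8! - C(5,1)·7! + C(5,2)·6! - C(5,3)·5! + C(5,4)·4! - C(5,5)·3!
= 40320 - 25200 + 7200 - 1200 + 120 - 6
= 21234

21234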